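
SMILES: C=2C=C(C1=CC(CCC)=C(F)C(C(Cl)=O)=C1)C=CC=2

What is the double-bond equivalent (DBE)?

Molecular formula from the SMILES: C16H14ClFO.
DoU = (2C + 2 + N − H − X)/2 = (2·16 + 2 + 0 − 14 − 2)/2 = 18/2 = 9.
(Structurally: 2 ring(s) + 7 π bond(s) = 9.)

9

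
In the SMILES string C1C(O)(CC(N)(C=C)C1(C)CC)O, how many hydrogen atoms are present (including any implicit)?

Hydrogens are implicit in SMILES; fill each atom to its normal valence:
  4 × C: 2 H each → 8
  3 × C: no H
  2 × C: 3 H each → 6
  2 × O: 1 H each → 2
  1 × C: 1 H
  1 × N: 2 H
  Total hydrogens = 19.

19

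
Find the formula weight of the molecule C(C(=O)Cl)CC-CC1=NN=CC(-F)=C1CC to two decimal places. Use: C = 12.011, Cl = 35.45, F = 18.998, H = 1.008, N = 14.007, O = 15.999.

Molecular formula: C11H14ClFN2O.
M = 11×12.011 + 1×35.45 + 1×18.998 + 14×1.008 + 2×14.007 + 1×15.999 = 244.69 g/mol.

244.69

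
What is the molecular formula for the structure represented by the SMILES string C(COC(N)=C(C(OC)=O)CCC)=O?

Heavy atoms from the SMILES: 9 C, 1 N, 4 O.
Implicit hydrogens by atom environment:
  4 × O: no H
  3 × C: 2 H each → 6
  3 × C: no H
  2 × C: 3 H each → 6
  1 × C: 1 H
  1 × N: 2 H
  Total hydrogens = 15.
Molecular formula: C9H15NO4

C9H15NO4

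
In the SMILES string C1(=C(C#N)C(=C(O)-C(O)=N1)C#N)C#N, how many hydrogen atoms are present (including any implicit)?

Hydrogens are implicit in SMILES; fill each atom to its normal valence:
  5 × C (aromatic): no H
  3 × C: no H
  3 × N: no H
  2 × O: 1 H each → 2
  1 × N (aromatic): no H
  Total hydrogens = 2.

2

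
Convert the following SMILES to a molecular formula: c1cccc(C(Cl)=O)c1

Heavy atoms from the SMILES: 7 C, 1 Cl, 1 O.
Implicit hydrogens by atom environment:
  5 × C (aromatic): 1 H each → 5
  1 × C (aromatic): no H
  1 × C: no H
  1 × Cl: no H
  1 × O: no H
  Total hydrogens = 5.
Molecular formula: C7H5ClO

C7H5ClO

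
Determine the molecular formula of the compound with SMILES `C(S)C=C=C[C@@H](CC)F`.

C7H11FS

Heavy atoms from the SMILES: 7 C, 1 F, 1 S.
Implicit hydrogens by atom environment:
  3 × C: 1 H each → 3
  2 × C: 2 H each → 4
  1 × C: 3 H
  1 × C: no H
  1 × F: no H
  1 × S: 1 H
  Total hydrogens = 11.
Molecular formula: C7H11FS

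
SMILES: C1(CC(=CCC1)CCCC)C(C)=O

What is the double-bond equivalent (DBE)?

3

Molecular formula from the SMILES: C12H20O.
DoU = (2C + 2 + N − H − X)/2 = (2·12 + 2 + 0 − 20 − 0)/2 = 6/2 = 3.
(Structurally: 1 ring(s) + 2 π bond(s) = 3.)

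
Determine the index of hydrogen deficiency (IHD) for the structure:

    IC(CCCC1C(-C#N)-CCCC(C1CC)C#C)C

Molecular formula from the SMILES: C17H26IN.
DoU = (2C + 2 + N − H − X)/2 = (2·17 + 2 + 1 − 26 − 1)/2 = 10/2 = 5.
(Structurally: 1 ring(s) + 4 π bond(s) = 5.)

5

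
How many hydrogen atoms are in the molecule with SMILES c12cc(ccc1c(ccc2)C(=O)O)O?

8

Hydrogens are implicit in SMILES; fill each atom to its normal valence:
  6 × C (aromatic): 1 H each → 6
  4 × C (aromatic): no H
  2 × O: 1 H each → 2
  1 × C: no H
  1 × O: no H
  Total hydrogens = 8.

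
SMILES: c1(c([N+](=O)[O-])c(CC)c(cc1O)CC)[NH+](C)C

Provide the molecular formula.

Heavy atoms from the SMILES: 12 C, 2 N, 3 O.
Implicit hydrogens by atom environment:
  5 × C (aromatic): no H
  4 × C: 3 H each → 12
  2 × C: 2 H each → 4
  1 × C (aromatic): 1 H
  1 × N (charge +1): 1 H
  1 × N (charge +1): no H
  1 × O: 1 H
  1 × O: no H
  1 × O (charge -1): no H
  Total hydrogens = 19.
Net charge +1.
Molecular formula: C12H19N2O3+

C12H19N2O3+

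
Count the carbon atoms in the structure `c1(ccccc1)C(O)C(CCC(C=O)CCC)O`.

The symbol for carbon appears 15 times in the SMILES. Lowercase c denotes aromatic carbon and counts toward C.

15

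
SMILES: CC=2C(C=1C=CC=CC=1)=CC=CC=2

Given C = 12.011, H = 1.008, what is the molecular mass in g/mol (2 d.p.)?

168.24

Molecular formula: C13H12.
M = 13×12.011 + 12×1.008 = 168.24 g/mol.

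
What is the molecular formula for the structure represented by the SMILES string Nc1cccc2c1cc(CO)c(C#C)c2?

Heavy atoms from the SMILES: 13 C, 1 N, 1 O.
Implicit hydrogens by atom environment:
  5 × C (aromatic): 1 H each → 5
  5 × C (aromatic): no H
  1 × C: 2 H
  1 × C: 1 H
  1 × C: no H
  1 × N: 2 H
  1 × O: 1 H
  Total hydrogens = 11.
Molecular formula: C13H11NO

C13H11NO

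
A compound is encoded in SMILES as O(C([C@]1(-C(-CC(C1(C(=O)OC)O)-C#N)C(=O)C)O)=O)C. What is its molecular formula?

Heavy atoms from the SMILES: 12 C, 1 N, 7 O.
Implicit hydrogens by atom environment:
  6 × C: no H
  5 × O: no H
  3 × C: 3 H each → 9
  2 × C: 1 H each → 2
  2 × O: 1 H each → 2
  1 × C: 2 H
  1 × N: no H
  Total hydrogens = 15.
Molecular formula: C12H15NO7

C12H15NO7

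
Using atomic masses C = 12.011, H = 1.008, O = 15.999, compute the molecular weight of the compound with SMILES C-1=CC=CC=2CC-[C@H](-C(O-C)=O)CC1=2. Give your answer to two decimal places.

190.24

Molecular formula: C12H14O2.
M = 12×12.011 + 14×1.008 + 2×15.999 = 190.24 g/mol.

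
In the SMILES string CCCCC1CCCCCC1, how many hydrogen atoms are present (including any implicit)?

22

Hydrogens are implicit in SMILES; fill each atom to its normal valence:
  9 × C: 2 H each → 18
  1 × C: 3 H
  1 × C: 1 H
  Total hydrogens = 22.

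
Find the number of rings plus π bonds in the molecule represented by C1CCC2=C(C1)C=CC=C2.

5

Molecular formula from the SMILES: C10H12.
DoU = (2C + 2 + N − H − X)/2 = (2·10 + 2 + 0 − 12 − 0)/2 = 10/2 = 5.
(Structurally: 2 ring(s) + 3 π bond(s) = 5.)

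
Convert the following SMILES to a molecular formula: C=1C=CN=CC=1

C5H5N

Heavy atoms from the SMILES: 5 C, 1 N.
Implicit hydrogens by atom environment:
  5 × C (aromatic): 1 H each → 5
  1 × N (aromatic): no H
  Total hydrogens = 5.
Molecular formula: C5H5N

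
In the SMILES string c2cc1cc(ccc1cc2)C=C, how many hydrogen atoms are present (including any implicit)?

10

Hydrogens are implicit in SMILES; fill each atom to its normal valence:
  7 × C (aromatic): 1 H each → 7
  3 × C (aromatic): no H
  1 × C: 2 H
  1 × C: 1 H
  Total hydrogens = 10.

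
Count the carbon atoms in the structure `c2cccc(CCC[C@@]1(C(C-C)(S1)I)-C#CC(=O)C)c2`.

17

The symbol for carbon appears 17 times in the SMILES. Lowercase c denotes aromatic carbon and counts toward C.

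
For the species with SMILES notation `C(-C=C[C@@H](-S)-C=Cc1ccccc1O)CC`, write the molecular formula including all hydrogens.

C14H18OS

Heavy atoms from the SMILES: 14 C, 1 O, 1 S.
Implicit hydrogens by atom environment:
  5 × C: 1 H each → 5
  4 × C (aromatic): 1 H each → 4
  2 × C: 2 H each → 4
  2 × C (aromatic): no H
  1 × C: 3 H
  1 × O: 1 H
  1 × S: 1 H
  Total hydrogens = 18.
Molecular formula: C14H18OS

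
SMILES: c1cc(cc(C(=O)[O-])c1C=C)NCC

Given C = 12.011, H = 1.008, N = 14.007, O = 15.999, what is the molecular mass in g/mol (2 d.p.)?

Molecular formula: C11H12NO2-.
M = 11×12.011 + 12×1.008 + 1×14.007 + 2×15.999 = 190.22 g/mol.

190.22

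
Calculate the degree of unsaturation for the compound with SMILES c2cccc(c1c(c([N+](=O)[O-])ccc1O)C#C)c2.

Molecular formula from the SMILES: C14H9NO3.
DoU = (2C + 2 + N − H − X)/2 = (2·14 + 2 + 1 − 9 − 0)/2 = 22/2 = 11.
(Structurally: 2 ring(s) + 9 π bond(s) = 11.)

11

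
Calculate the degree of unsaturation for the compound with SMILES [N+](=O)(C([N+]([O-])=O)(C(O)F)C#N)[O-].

4

Molecular formula from the SMILES: C3H2FN3O5.
DoU = (2C + 2 + N − H − X)/2 = (2·3 + 2 + 3 − 2 − 1)/2 = 8/2 = 4.
(Structurally: 0 ring(s) + 4 π bond(s) = 4.)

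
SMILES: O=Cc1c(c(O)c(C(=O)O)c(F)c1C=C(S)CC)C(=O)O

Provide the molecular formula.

C13H11FO6S

Heavy atoms from the SMILES: 13 C, 1 F, 6 O, 1 S.
Implicit hydrogens by atom environment:
  6 × C (aromatic): no H
  3 × C: no H
  3 × O: 1 H each → 3
  3 × O: no H
  2 × C: 1 H each → 2
  1 × C: 3 H
  1 × C: 2 H
  1 × F: no H
  1 × S: 1 H
  Total hydrogens = 11.
Molecular formula: C13H11FO6S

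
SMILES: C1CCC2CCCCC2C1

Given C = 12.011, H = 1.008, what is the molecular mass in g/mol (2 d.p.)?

Molecular formula: C10H18.
M = 10×12.011 + 18×1.008 = 138.25 g/mol.

138.25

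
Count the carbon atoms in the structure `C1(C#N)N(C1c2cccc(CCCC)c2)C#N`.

14

The symbol for carbon appears 14 times in the SMILES. Lowercase c denotes aromatic carbon and counts toward C.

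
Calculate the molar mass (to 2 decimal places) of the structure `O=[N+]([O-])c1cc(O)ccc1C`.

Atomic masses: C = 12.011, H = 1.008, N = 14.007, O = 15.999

153.14

Molecular formula: C7H7NO3.
M = 7×12.011 + 7×1.008 + 1×14.007 + 3×15.999 = 153.14 g/mol.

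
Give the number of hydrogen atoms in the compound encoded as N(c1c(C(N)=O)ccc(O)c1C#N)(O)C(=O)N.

Hydrogens are implicit in SMILES; fill each atom to its normal valence:
  4 × C (aromatic): no H
  3 × C: no H
  2 × C (aromatic): 1 H each → 2
  2 × N: 2 H each → 4
  2 × N: no H
  2 × O: 1 H each → 2
  2 × O: no H
  Total hydrogens = 8.

8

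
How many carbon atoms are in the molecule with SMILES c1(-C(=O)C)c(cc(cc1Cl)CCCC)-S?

12

The symbol for carbon appears 12 times in the SMILES. Lowercase c denotes aromatic carbon and counts toward C.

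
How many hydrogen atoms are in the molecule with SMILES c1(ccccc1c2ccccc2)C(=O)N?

Hydrogens are implicit in SMILES; fill each atom to its normal valence:
  9 × C (aromatic): 1 H each → 9
  3 × C (aromatic): no H
  1 × C: no H
  1 × N: 2 H
  1 × O: no H
  Total hydrogens = 11.

11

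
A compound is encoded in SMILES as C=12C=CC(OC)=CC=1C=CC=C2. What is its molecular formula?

Heavy atoms from the SMILES: 11 C, 1 O.
Implicit hydrogens by atom environment:
  7 × C (aromatic): 1 H each → 7
  3 × C (aromatic): no H
  1 × C: 3 H
  1 × O: no H
  Total hydrogens = 10.
Molecular formula: C11H10O

C11H10O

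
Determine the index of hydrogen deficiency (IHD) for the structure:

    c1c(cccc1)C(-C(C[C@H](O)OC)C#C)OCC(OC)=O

7

Molecular formula from the SMILES: C16H20O5.
DoU = (2C + 2 + N − H − X)/2 = (2·16 + 2 + 0 − 20 − 0)/2 = 14/2 = 7.
(Structurally: 1 ring(s) + 6 π bond(s) = 7.)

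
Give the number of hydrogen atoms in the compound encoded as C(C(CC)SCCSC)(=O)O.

14

Hydrogens are implicit in SMILES; fill each atom to its normal valence:
  3 × C: 2 H each → 6
  2 × C: 3 H each → 6
  2 × S: no H
  1 × C: 1 H
  1 × C: no H
  1 × O: 1 H
  1 × O: no H
  Total hydrogens = 14.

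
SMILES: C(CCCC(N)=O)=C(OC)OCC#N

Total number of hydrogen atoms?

Hydrogens are implicit in SMILES; fill each atom to its normal valence:
  4 × C: 2 H each → 8
  3 × C: no H
  3 × O: no H
  1 × C: 3 H
  1 × C: 1 H
  1 × N: 2 H
  1 × N: no H
  Total hydrogens = 14.

14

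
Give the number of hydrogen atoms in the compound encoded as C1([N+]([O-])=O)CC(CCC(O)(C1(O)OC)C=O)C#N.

14

Hydrogens are implicit in SMILES; fill each atom to its normal valence:
  3 × C: 2 H each → 6
  3 × C: 1 H each → 3
  3 × C: no H
  3 × O: no H
  2 × O: 1 H each → 2
  1 × C: 3 H
  1 × N: no H
  1 × N (charge +1): no H
  1 × O (charge -1): no H
  Total hydrogens = 14.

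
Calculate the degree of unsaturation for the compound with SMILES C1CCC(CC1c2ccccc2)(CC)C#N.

Molecular formula from the SMILES: C15H19N.
DoU = (2C + 2 + N − H − X)/2 = (2·15 + 2 + 1 − 19 − 0)/2 = 14/2 = 7.
(Structurally: 2 ring(s) + 5 π bond(s) = 7.)

7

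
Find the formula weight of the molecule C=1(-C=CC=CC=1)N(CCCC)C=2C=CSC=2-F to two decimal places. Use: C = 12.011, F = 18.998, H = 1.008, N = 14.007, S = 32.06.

Molecular formula: C14H16FNS.
M = 14×12.011 + 1×18.998 + 16×1.008 + 1×14.007 + 1×32.06 = 249.35 g/mol.

249.35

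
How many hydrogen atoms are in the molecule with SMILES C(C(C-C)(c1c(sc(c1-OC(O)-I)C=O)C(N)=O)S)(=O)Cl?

Hydrogens are implicit in SMILES; fill each atom to its normal valence:
  4 × C (aromatic): no H
  4 × O: no H
  3 × C: no H
  2 × C: 1 H each → 2
  1 × C: 3 H
  1 × C: 2 H
  1 × Cl: no H
  1 × I: no H
  1 × N: 2 H
  1 × O: 1 H
  1 × S: 1 H
  1 × S (aromatic): no H
  Total hydrogens = 11.

11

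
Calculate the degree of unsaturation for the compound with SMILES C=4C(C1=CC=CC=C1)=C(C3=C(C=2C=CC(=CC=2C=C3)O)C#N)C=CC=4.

Molecular formula from the SMILES: C23H15NO.
DoU = (2C + 2 + N − H − X)/2 = (2·23 + 2 + 1 − 15 − 0)/2 = 34/2 = 17.
(Structurally: 4 ring(s) + 13 π bond(s) = 17.)

17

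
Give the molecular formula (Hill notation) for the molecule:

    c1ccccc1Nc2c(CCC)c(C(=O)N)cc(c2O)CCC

Heavy atoms from the SMILES: 19 C, 2 N, 2 O.
Implicit hydrogens by atom environment:
  6 × C (aromatic): 1 H each → 6
  6 × C (aromatic): no H
  4 × C: 2 H each → 8
  2 × C: 3 H each → 6
  1 × C: no H
  1 × N: 2 H
  1 × N: 1 H
  1 × O: 1 H
  1 × O: no H
  Total hydrogens = 24.
Molecular formula: C19H24N2O2

C19H24N2O2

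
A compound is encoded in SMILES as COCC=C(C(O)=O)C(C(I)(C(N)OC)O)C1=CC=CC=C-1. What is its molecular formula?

C15H20INO5

Heavy atoms from the SMILES: 15 C, 1 I, 1 N, 5 O.
Implicit hydrogens by atom environment:
  5 × C (aromatic): 1 H each → 5
  3 × C: 1 H each → 3
  3 × C: no H
  3 × O: no H
  2 × C: 3 H each → 6
  2 × O: 1 H each → 2
  1 × C: 2 H
  1 × C (aromatic): no H
  1 × I: no H
  1 × N: 2 H
  Total hydrogens = 20.
Molecular formula: C15H20INO5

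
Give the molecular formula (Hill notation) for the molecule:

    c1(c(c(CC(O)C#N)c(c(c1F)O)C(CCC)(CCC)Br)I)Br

C16H19Br2FINO2

Heavy atoms from the SMILES: 2 Br, 16 C, 1 F, 1 I, 1 N, 2 O.
Implicit hydrogens by atom environment:
  6 × C (aromatic): no H
  5 × C: 2 H each → 10
  2 × Br: no H
  2 × C: 3 H each → 6
  2 × C: no H
  2 × O: 1 H each → 2
  1 × C: 1 H
  1 × F: no H
  1 × I: no H
  1 × N: no H
  Total hydrogens = 19.
Molecular formula: C16H19Br2FINO2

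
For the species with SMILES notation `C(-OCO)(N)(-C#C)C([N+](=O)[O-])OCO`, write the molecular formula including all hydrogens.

Heavy atoms from the SMILES: 6 C, 2 N, 6 O.
Implicit hydrogens by atom environment:
  3 × O: no H
  2 × C: 2 H each → 4
  2 × C: 1 H each → 2
  2 × C: no H
  2 × O: 1 H each → 2
  1 × N: 2 H
  1 × N (charge +1): no H
  1 × O (charge -1): no H
  Total hydrogens = 10.
Molecular formula: C6H10N2O6

C6H10N2O6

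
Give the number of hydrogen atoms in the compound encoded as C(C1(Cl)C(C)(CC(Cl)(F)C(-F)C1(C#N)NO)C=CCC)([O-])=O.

15

Hydrogens are implicit in SMILES; fill each atom to its normal valence:
  6 × C: no H
  3 × C: 1 H each → 3
  2 × C: 3 H each → 6
  2 × C: 2 H each → 4
  2 × Cl: no H
  2 × F: no H
  1 × N: 1 H
  1 × N: no H
  1 × O: 1 H
  1 × O: no H
  1 × O (charge -1): no H
  Total hydrogens = 15.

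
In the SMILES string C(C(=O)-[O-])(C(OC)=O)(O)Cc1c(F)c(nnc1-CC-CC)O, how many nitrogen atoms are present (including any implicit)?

2

The symbol for nitrogen appears 2 times in the SMILES.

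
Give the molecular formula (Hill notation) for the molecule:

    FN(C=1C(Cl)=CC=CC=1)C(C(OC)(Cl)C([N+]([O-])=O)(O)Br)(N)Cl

C10H10BrCl3FN3O4

Heavy atoms from the SMILES: 1 Br, 10 C, 3 Cl, 1 F, 3 N, 4 O.
Implicit hydrogens by atom environment:
  4 × C (aromatic): 1 H each → 4
  3 × C: no H
  3 × Cl: no H
  2 × C (aromatic): no H
  2 × O: no H
  1 × Br: no H
  1 × C: 3 H
  1 × F: no H
  1 × N: 2 H
  1 × N: no H
  1 × N (charge +1): no H
  1 × O: 1 H
  1 × O (charge -1): no H
  Total hydrogens = 10.
Molecular formula: C10H10BrCl3FN3O4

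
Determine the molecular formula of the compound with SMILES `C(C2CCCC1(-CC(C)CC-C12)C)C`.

C14H26

Heavy atoms from the SMILES: 14 C.
Implicit hydrogens by atom environment:
  7 × C: 2 H each → 14
  3 × C: 3 H each → 9
  3 × C: 1 H each → 3
  1 × C: no H
  Total hydrogens = 26.
Molecular formula: C14H26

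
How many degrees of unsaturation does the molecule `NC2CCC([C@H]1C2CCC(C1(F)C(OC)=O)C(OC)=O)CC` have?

4

Molecular formula from the SMILES: C16H26FNO4.
DoU = (2C + 2 + N − H − X)/2 = (2·16 + 2 + 1 − 26 − 1)/2 = 8/2 = 4.
(Structurally: 2 ring(s) + 2 π bond(s) = 4.)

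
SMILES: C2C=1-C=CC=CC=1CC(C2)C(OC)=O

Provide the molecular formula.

Heavy atoms from the SMILES: 12 C, 2 O.
Implicit hydrogens by atom environment:
  4 × C (aromatic): 1 H each → 4
  3 × C: 2 H each → 6
  2 × C (aromatic): no H
  2 × O: no H
  1 × C: 3 H
  1 × C: 1 H
  1 × C: no H
  Total hydrogens = 14.
Molecular formula: C12H14O2

C12H14O2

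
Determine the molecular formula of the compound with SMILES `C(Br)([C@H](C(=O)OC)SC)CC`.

Heavy atoms from the SMILES: 1 Br, 7 C, 2 O, 1 S.
Implicit hydrogens by atom environment:
  3 × C: 3 H each → 9
  2 × C: 1 H each → 2
  2 × O: no H
  1 × Br: no H
  1 × C: 2 H
  1 × C: no H
  1 × S: no H
  Total hydrogens = 13.
Molecular formula: C7H13BrO2S

C7H13BrO2S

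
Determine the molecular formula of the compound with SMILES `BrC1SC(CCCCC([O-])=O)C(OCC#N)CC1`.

C12H17BrNO3S-

Heavy atoms from the SMILES: 1 Br, 12 C, 1 N, 3 O, 1 S.
Implicit hydrogens by atom environment:
  7 × C: 2 H each → 14
  3 × C: 1 H each → 3
  2 × C: no H
  2 × O: no H
  1 × Br: no H
  1 × N: no H
  1 × O (charge -1): no H
  1 × S: no H
  Total hydrogens = 17.
Net charge -1.
Molecular formula: C12H17BrNO3S-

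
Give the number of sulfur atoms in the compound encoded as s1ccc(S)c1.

2

The symbol for sulfur appears 2 times in the SMILES.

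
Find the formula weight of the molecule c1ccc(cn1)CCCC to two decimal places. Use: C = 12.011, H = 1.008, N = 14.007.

Molecular formula: C9H13N.
M = 9×12.011 + 13×1.008 + 1×14.007 = 135.21 g/mol.

135.21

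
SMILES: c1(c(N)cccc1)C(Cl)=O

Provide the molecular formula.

C7H6ClNO

Heavy atoms from the SMILES: 7 C, 1 Cl, 1 N, 1 O.
Implicit hydrogens by atom environment:
  4 × C (aromatic): 1 H each → 4
  2 × C (aromatic): no H
  1 × C: no H
  1 × Cl: no H
  1 × N: 2 H
  1 × O: no H
  Total hydrogens = 6.
Molecular formula: C7H6ClNO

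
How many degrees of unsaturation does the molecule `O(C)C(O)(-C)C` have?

Molecular formula from the SMILES: C4H10O2.
DoU = (2C + 2 + N − H − X)/2 = (2·4 + 2 + 0 − 10 − 0)/2 = 0/2 = 0.
(Structurally: 0 ring(s) + 0 π bond(s) = 0.)

0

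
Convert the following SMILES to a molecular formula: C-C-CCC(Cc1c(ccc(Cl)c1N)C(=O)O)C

C14H20ClNO2

Heavy atoms from the SMILES: 14 C, 1 Cl, 1 N, 2 O.
Implicit hydrogens by atom environment:
  4 × C: 2 H each → 8
  4 × C (aromatic): no H
  2 × C: 3 H each → 6
  2 × C (aromatic): 1 H each → 2
  1 × C: 1 H
  1 × C: no H
  1 × Cl: no H
  1 × N: 2 H
  1 × O: 1 H
  1 × O: no H
  Total hydrogens = 20.
Molecular formula: C14H20ClNO2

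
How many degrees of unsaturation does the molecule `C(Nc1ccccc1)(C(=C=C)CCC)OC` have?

Molecular formula from the SMILES: C14H19NO.
DoU = (2C + 2 + N − H − X)/2 = (2·14 + 2 + 1 − 19 − 0)/2 = 12/2 = 6.
(Structurally: 1 ring(s) + 5 π bond(s) = 6.)

6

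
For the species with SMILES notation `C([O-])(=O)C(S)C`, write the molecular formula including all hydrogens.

Heavy atoms from the SMILES: 3 C, 2 O, 1 S.
Implicit hydrogens by atom environment:
  1 × C: 3 H
  1 × C: 1 H
  1 × C: no H
  1 × O: no H
  1 × O (charge -1): no H
  1 × S: 1 H
  Total hydrogens = 5.
Net charge -1.
Molecular formula: C3H5O2S-

C3H5O2S-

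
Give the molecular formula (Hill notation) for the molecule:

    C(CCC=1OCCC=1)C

C8H14O

Heavy atoms from the SMILES: 8 C, 1 O.
Implicit hydrogens by atom environment:
  5 × C: 2 H each → 10
  1 × C: 3 H
  1 × C: 1 H
  1 × C: no H
  1 × O: no H
  Total hydrogens = 14.
Molecular formula: C8H14O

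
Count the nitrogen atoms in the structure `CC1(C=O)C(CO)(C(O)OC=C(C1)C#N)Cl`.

The symbol for nitrogen appears 1 time in the SMILES.

1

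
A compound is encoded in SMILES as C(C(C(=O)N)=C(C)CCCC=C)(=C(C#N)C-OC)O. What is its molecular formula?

C14H20N2O3

Heavy atoms from the SMILES: 14 C, 2 N, 3 O.
Implicit hydrogens by atom environment:
  6 × C: no H
  5 × C: 2 H each → 10
  2 × C: 3 H each → 6
  2 × O: no H
  1 × C: 1 H
  1 × N: 2 H
  1 × N: no H
  1 × O: 1 H
  Total hydrogens = 20.
Molecular formula: C14H20N2O3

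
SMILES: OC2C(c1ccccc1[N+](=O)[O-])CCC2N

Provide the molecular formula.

Heavy atoms from the SMILES: 11 C, 2 N, 3 O.
Implicit hydrogens by atom environment:
  4 × C (aromatic): 1 H each → 4
  3 × C: 1 H each → 3
  2 × C: 2 H each → 4
  2 × C (aromatic): no H
  1 × N: 2 H
  1 × N (charge +1): no H
  1 × O: 1 H
  1 × O: no H
  1 × O (charge -1): no H
  Total hydrogens = 14.
Molecular formula: C11H14N2O3

C11H14N2O3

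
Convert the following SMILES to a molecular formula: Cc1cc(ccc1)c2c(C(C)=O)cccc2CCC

C18H20O

Heavy atoms from the SMILES: 18 C, 1 O.
Implicit hydrogens by atom environment:
  7 × C (aromatic): 1 H each → 7
  5 × C (aromatic): no H
  3 × C: 3 H each → 9
  2 × C: 2 H each → 4
  1 × C: no H
  1 × O: no H
  Total hydrogens = 20.
Molecular formula: C18H20O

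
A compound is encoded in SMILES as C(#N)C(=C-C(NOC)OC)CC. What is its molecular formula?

C8H14N2O2

Heavy atoms from the SMILES: 8 C, 2 N, 2 O.
Implicit hydrogens by atom environment:
  3 × C: 3 H each → 9
  2 × C: 1 H each → 2
  2 × C: no H
  2 × O: no H
  1 × C: 2 H
  1 × N: 1 H
  1 × N: no H
  Total hydrogens = 14.
Molecular formula: C8H14N2O2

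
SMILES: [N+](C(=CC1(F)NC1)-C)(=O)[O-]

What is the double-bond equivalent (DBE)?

Molecular formula from the SMILES: C5H7FN2O2.
DoU = (2C + 2 + N − H − X)/2 = (2·5 + 2 + 2 − 7 − 1)/2 = 6/2 = 3.
(Structurally: 1 ring(s) + 2 π bond(s) = 3.)

3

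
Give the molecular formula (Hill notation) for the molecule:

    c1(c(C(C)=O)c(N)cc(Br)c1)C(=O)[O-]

C9H7BrNO3-

Heavy atoms from the SMILES: 1 Br, 9 C, 1 N, 3 O.
Implicit hydrogens by atom environment:
  4 × C (aromatic): no H
  2 × C (aromatic): 1 H each → 2
  2 × C: no H
  2 × O: no H
  1 × Br: no H
  1 × C: 3 H
  1 × N: 2 H
  1 × O (charge -1): no H
  Total hydrogens = 7.
Net charge -1.
Molecular formula: C9H7BrNO3-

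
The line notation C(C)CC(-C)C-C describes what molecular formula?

Heavy atoms from the SMILES: 7 C.
Implicit hydrogens by atom environment:
  3 × C: 3 H each → 9
  3 × C: 2 H each → 6
  1 × C: 1 H
  Total hydrogens = 16.
Molecular formula: C7H16

C7H16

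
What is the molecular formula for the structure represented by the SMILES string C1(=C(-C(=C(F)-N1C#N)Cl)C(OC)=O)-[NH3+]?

Heavy atoms from the SMILES: 7 C, 1 Cl, 1 F, 3 N, 2 O.
Implicit hydrogens by atom environment:
  4 × C (aromatic): no H
  2 × C: no H
  2 × O: no H
  1 × C: 3 H
  1 × Cl: no H
  1 × F: no H
  1 × N (charge +1): 3 H
  1 × N (aromatic): no H
  1 × N: no H
  Total hydrogens = 6.
Net charge +1.
Molecular formula: C7H6ClFN3O2+

C7H6ClFN3O2+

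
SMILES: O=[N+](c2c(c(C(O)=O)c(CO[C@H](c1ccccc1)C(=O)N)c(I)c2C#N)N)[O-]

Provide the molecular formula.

Heavy atoms from the SMILES: 17 C, 1 I, 4 N, 6 O.
Implicit hydrogens by atom environment:
  7 × C (aromatic): no H
  5 × C (aromatic): 1 H each → 5
  4 × O: no H
  3 × C: no H
  2 × N: 2 H each → 4
  1 × C: 2 H
  1 × C: 1 H
  1 × I: no H
  1 × N (charge +1): no H
  1 × N: no H
  1 × O: 1 H
  1 × O (charge -1): no H
  Total hydrogens = 13.
Molecular formula: C17H13IN4O6

C17H13IN4O6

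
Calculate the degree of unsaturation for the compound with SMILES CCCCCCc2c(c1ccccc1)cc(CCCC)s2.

Molecular formula from the SMILES: C20H28S.
DoU = (2C + 2 + N − H − X)/2 = (2·20 + 2 + 0 − 28 − 0)/2 = 14/2 = 7.
(Structurally: 2 ring(s) + 5 π bond(s) = 7.)

7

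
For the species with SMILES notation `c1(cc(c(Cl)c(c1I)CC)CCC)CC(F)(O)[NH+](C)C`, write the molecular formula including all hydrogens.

C15H23ClFINO+

Heavy atoms from the SMILES: 15 C, 1 Cl, 1 F, 1 I, 1 N, 1 O.
Implicit hydrogens by atom environment:
  5 × C (aromatic): no H
  4 × C: 3 H each → 12
  4 × C: 2 H each → 8
  1 × C (aromatic): 1 H
  1 × C: no H
  1 × Cl: no H
  1 × F: no H
  1 × I: no H
  1 × N (charge +1): 1 H
  1 × O: 1 H
  Total hydrogens = 23.
Net charge +1.
Molecular formula: C15H23ClFINO+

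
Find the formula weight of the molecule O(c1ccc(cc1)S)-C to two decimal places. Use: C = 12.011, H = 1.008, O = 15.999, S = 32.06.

Molecular formula: C7H8OS.
M = 7×12.011 + 8×1.008 + 1×15.999 + 1×32.06 = 140.20 g/mol.

140.20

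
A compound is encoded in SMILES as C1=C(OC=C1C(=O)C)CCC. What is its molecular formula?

C9H12O2

Heavy atoms from the SMILES: 9 C, 2 O.
Implicit hydrogens by atom environment:
  2 × C: 3 H each → 6
  2 × C: 2 H each → 4
  2 × C (aromatic): 1 H each → 2
  2 × C (aromatic): no H
  1 × C: no H
  1 × O (aromatic): no H
  1 × O: no H
  Total hydrogens = 12.
Molecular formula: C9H12O2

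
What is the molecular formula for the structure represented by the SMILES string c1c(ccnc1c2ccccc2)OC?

Heavy atoms from the SMILES: 12 C, 1 N, 1 O.
Implicit hydrogens by atom environment:
  8 × C (aromatic): 1 H each → 8
  3 × C (aromatic): no H
  1 × C: 3 H
  1 × N (aromatic): no H
  1 × O: no H
  Total hydrogens = 11.
Molecular formula: C12H11NO

C12H11NO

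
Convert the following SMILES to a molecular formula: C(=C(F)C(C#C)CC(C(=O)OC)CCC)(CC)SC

Heavy atoms from the SMILES: 15 C, 1 F, 2 O, 1 S.
Implicit hydrogens by atom environment:
  4 × C: 3 H each → 12
  4 × C: 2 H each → 8
  4 × C: no H
  3 × C: 1 H each → 3
  2 × O: no H
  1 × F: no H
  1 × S: no H
  Total hydrogens = 23.
Molecular formula: C15H23FO2S

C15H23FO2S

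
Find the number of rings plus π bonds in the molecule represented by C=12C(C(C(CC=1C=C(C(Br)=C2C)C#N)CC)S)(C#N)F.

9

Molecular formula from the SMILES: C15H14BrFN2S.
DoU = (2C + 2 + N − H − X)/2 = (2·15 + 2 + 2 − 14 − 2)/2 = 18/2 = 9.
(Structurally: 2 ring(s) + 7 π bond(s) = 9.)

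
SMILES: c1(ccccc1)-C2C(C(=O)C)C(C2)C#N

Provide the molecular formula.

Heavy atoms from the SMILES: 13 C, 1 N, 1 O.
Implicit hydrogens by atom environment:
  5 × C (aromatic): 1 H each → 5
  3 × C: 1 H each → 3
  2 × C: no H
  1 × C: 3 H
  1 × C: 2 H
  1 × C (aromatic): no H
  1 × N: no H
  1 × O: no H
  Total hydrogens = 13.
Molecular formula: C13H13NO

C13H13NO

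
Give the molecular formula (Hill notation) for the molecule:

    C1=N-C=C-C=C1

C5H5N

Heavy atoms from the SMILES: 5 C, 1 N.
Implicit hydrogens by atom environment:
  5 × C (aromatic): 1 H each → 5
  1 × N (aromatic): no H
  Total hydrogens = 5.
Molecular formula: C5H5N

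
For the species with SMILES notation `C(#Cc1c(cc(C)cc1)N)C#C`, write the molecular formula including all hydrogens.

Heavy atoms from the SMILES: 11 C, 1 N.
Implicit hydrogens by atom environment:
  3 × C (aromatic): 1 H each → 3
  3 × C (aromatic): no H
  3 × C: no H
  1 × C: 3 H
  1 × C: 1 H
  1 × N: 2 H
  Total hydrogens = 9.
Molecular formula: C11H9N

C11H9N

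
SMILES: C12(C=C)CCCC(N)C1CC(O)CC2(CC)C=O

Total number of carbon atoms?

The symbol for carbon appears 15 times in the SMILES.

15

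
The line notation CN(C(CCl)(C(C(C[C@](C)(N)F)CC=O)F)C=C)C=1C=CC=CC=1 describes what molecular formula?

C18H25ClF2N2O

Heavy atoms from the SMILES: 18 C, 1 Cl, 2 F, 2 N, 1 O.
Implicit hydrogens by atom environment:
  5 × C (aromatic): 1 H each → 5
  4 × C: 2 H each → 8
  4 × C: 1 H each → 4
  2 × C: 3 H each → 6
  2 × C: no H
  2 × F: no H
  1 × C (aromatic): no H
  1 × Cl: no H
  1 × N: 2 H
  1 × N: no H
  1 × O: no H
  Total hydrogens = 25.
Molecular formula: C18H25ClF2N2O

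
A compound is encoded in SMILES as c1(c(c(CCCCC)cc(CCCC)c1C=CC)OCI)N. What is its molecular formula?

C19H30INO

Heavy atoms from the SMILES: 19 C, 1 I, 1 N, 1 O.
Implicit hydrogens by atom environment:
  8 × C: 2 H each → 16
  5 × C (aromatic): no H
  3 × C: 3 H each → 9
  2 × C: 1 H each → 2
  1 × C (aromatic): 1 H
  1 × I: no H
  1 × N: 2 H
  1 × O: no H
  Total hydrogens = 30.
Molecular formula: C19H30INO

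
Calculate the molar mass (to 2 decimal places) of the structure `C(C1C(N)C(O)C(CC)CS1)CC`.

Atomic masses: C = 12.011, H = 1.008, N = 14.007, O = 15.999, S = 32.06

203.34

Molecular formula: C10H21NOS.
M = 10×12.011 + 21×1.008 + 1×14.007 + 1×15.999 + 1×32.06 = 203.34 g/mol.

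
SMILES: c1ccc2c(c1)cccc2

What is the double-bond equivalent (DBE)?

7

Molecular formula from the SMILES: C10H8.
DoU = (2C + 2 + N − H − X)/2 = (2·10 + 2 + 0 − 8 − 0)/2 = 14/2 = 7.
(Structurally: 2 ring(s) + 5 π bond(s) = 7.)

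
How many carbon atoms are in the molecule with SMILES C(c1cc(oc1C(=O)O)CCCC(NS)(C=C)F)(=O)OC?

13

The symbol for carbon appears 13 times in the SMILES. Lowercase c denotes aromatic carbon and counts toward C.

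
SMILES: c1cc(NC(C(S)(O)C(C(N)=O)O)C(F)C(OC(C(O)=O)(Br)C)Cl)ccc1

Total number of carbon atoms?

15

The symbol for carbon appears 15 times in the SMILES. Lowercase c denotes aromatic carbon and counts toward C.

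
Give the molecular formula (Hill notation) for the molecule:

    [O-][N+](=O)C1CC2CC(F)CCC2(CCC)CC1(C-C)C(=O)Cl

Heavy atoms from the SMILES: 16 C, 1 Cl, 1 F, 1 N, 3 O.
Implicit hydrogens by atom environment:
  8 × C: 2 H each → 16
  3 × C: 1 H each → 3
  3 × C: no H
  2 × C: 3 H each → 6
  2 × O: no H
  1 × Cl: no H
  1 × F: no H
  1 × N (charge +1): no H
  1 × O (charge -1): no H
  Total hydrogens = 25.
Molecular formula: C16H25ClFNO3

C16H25ClFNO3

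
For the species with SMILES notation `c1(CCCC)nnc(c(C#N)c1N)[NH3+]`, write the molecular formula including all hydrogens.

Heavy atoms from the SMILES: 9 C, 5 N.
Implicit hydrogens by atom environment:
  4 × C (aromatic): no H
  3 × C: 2 H each → 6
  2 × N (aromatic): no H
  1 × C: 3 H
  1 × C: no H
  1 × N (charge +1): 3 H
  1 × N: 2 H
  1 × N: no H
  Total hydrogens = 14.
Net charge +1.
Molecular formula: C9H14N5+

C9H14N5+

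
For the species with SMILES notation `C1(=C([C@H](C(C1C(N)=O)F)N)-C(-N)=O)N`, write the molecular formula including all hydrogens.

Heavy atoms from the SMILES: 7 C, 1 F, 4 N, 2 O.
Implicit hydrogens by atom environment:
  4 × C: no H
  4 × N: 2 H each → 8
  3 × C: 1 H each → 3
  2 × O: no H
  1 × F: no H
  Total hydrogens = 11.
Molecular formula: C7H11FN4O2

C7H11FN4O2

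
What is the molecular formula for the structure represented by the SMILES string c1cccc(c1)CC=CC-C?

C11H14

Heavy atoms from the SMILES: 11 C.
Implicit hydrogens by atom environment:
  5 × C (aromatic): 1 H each → 5
  2 × C: 2 H each → 4
  2 × C: 1 H each → 2
  1 × C: 3 H
  1 × C (aromatic): no H
  Total hydrogens = 14.
Molecular formula: C11H14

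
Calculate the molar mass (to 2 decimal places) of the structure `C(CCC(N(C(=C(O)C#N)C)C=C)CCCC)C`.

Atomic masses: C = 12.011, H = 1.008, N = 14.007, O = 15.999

Molecular formula: C15H26N2O.
M = 15×12.011 + 26×1.008 + 2×14.007 + 1×15.999 = 250.39 g/mol.

250.39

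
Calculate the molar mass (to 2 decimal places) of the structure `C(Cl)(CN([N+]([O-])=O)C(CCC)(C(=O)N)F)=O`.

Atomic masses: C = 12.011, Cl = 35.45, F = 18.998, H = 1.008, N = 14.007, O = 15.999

Molecular formula: C7H11ClFN3O4.
M = 7×12.011 + 1×35.45 + 1×18.998 + 11×1.008 + 3×14.007 + 4×15.999 = 255.63 g/mol.

255.63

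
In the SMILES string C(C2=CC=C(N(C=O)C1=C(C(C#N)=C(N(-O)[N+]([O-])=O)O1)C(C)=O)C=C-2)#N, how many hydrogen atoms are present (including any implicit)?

Hydrogens are implicit in SMILES; fill each atom to its normal valence:
  6 × C (aromatic): no H
  4 × C (aromatic): 1 H each → 4
  4 × N: no H
  3 × C: no H
  3 × O: no H
  1 × C: 3 H
  1 × C: 1 H
  1 × N (charge +1): no H
  1 × O: 1 H
  1 × O (aromatic): no H
  1 × O (charge -1): no H
  Total hydrogens = 9.

9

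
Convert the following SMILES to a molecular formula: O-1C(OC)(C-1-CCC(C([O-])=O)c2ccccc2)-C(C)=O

C15H17O5-

Heavy atoms from the SMILES: 15 C, 5 O.
Implicit hydrogens by atom environment:
  5 × C (aromatic): 1 H each → 5
  4 × O: no H
  3 × C: no H
  2 × C: 3 H each → 6
  2 × C: 2 H each → 4
  2 × C: 1 H each → 2
  1 × C (aromatic): no H
  1 × O (charge -1): no H
  Total hydrogens = 17.
Net charge -1.
Molecular formula: C15H17O5-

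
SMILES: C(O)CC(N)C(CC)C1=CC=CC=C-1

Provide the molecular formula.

C12H19NO

Heavy atoms from the SMILES: 12 C, 1 N, 1 O.
Implicit hydrogens by atom environment:
  5 × C (aromatic): 1 H each → 5
  3 × C: 2 H each → 6
  2 × C: 1 H each → 2
  1 × C: 3 H
  1 × C (aromatic): no H
  1 × N: 2 H
  1 × O: 1 H
  Total hydrogens = 19.
Molecular formula: C12H19NO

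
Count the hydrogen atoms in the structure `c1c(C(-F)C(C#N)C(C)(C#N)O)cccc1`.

11

Hydrogens are implicit in SMILES; fill each atom to its normal valence:
  5 × C (aromatic): 1 H each → 5
  3 × C: no H
  2 × C: 1 H each → 2
  2 × N: no H
  1 × C: 3 H
  1 × C (aromatic): no H
  1 × F: no H
  1 × O: 1 H
  Total hydrogens = 11.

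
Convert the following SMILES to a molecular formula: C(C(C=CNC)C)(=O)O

Heavy atoms from the SMILES: 6 C, 1 N, 2 O.
Implicit hydrogens by atom environment:
  3 × C: 1 H each → 3
  2 × C: 3 H each → 6
  1 × C: no H
  1 × N: 1 H
  1 × O: 1 H
  1 × O: no H
  Total hydrogens = 11.
Molecular formula: C6H11NO2

C6H11NO2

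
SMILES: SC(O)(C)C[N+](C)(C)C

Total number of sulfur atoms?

The symbol for sulfur appears 1 time in the SMILES.

1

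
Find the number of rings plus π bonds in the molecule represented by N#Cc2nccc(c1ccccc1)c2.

Molecular formula from the SMILES: C12H8N2.
DoU = (2C + 2 + N − H − X)/2 = (2·12 + 2 + 2 − 8 − 0)/2 = 20/2 = 10.
(Structurally: 2 ring(s) + 8 π bond(s) = 10.)

10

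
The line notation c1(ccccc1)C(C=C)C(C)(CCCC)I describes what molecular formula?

Heavy atoms from the SMILES: 15 C, 1 I.
Implicit hydrogens by atom environment:
  5 × C (aromatic): 1 H each → 5
  4 × C: 2 H each → 8
  2 × C: 3 H each → 6
  2 × C: 1 H each → 2
  1 × C: no H
  1 × C (aromatic): no H
  1 × I: no H
  Total hydrogens = 21.
Molecular formula: C15H21I

C15H21I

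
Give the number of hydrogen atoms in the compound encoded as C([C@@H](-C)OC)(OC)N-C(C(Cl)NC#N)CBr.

17

Hydrogens are implicit in SMILES; fill each atom to its normal valence:
  4 × C: 1 H each → 4
  3 × C: 3 H each → 9
  2 × N: 1 H each → 2
  2 × O: no H
  1 × Br: no H
  1 × C: 2 H
  1 × C: no H
  1 × Cl: no H
  1 × N: no H
  Total hydrogens = 17.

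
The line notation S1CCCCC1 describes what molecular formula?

C5H10S

Heavy atoms from the SMILES: 5 C, 1 S.
Implicit hydrogens by atom environment:
  5 × C: 2 H each → 10
  1 × S: no H
  Total hydrogens = 10.
Molecular formula: C5H10S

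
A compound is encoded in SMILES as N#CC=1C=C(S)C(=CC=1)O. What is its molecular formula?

C7H5NOS

Heavy atoms from the SMILES: 7 C, 1 N, 1 O, 1 S.
Implicit hydrogens by atom environment:
  3 × C (aromatic): 1 H each → 3
  3 × C (aromatic): no H
  1 × C: no H
  1 × N: no H
  1 × O: 1 H
  1 × S: 1 H
  Total hydrogens = 5.
Molecular formula: C7H5NOS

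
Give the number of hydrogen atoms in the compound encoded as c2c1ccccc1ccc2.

8

Hydrogens are implicit in SMILES; fill each atom to its normal valence:
  8 × C (aromatic): 1 H each → 8
  2 × C (aromatic): no H
  Total hydrogens = 8.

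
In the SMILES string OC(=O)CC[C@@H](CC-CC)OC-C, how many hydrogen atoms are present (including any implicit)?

Hydrogens are implicit in SMILES; fill each atom to its normal valence:
  6 × C: 2 H each → 12
  2 × C: 3 H each → 6
  2 × O: no H
  1 × C: 1 H
  1 × C: no H
  1 × O: 1 H
  Total hydrogens = 20.

20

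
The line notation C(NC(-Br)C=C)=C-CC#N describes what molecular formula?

Heavy atoms from the SMILES: 1 Br, 7 C, 2 N.
Implicit hydrogens by atom environment:
  4 × C: 1 H each → 4
  2 × C: 2 H each → 4
  1 × Br: no H
  1 × C: no H
  1 × N: 1 H
  1 × N: no H
  Total hydrogens = 9.
Molecular formula: C7H9BrN2

C7H9BrN2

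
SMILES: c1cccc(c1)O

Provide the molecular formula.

C6H6O

Heavy atoms from the SMILES: 6 C, 1 O.
Implicit hydrogens by atom environment:
  5 × C (aromatic): 1 H each → 5
  1 × C (aromatic): no H
  1 × O: 1 H
  Total hydrogens = 6.
Molecular formula: C6H6O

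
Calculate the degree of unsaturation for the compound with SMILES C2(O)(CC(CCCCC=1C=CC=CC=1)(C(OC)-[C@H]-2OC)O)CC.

Molecular formula from the SMILES: C19H30O4.
DoU = (2C + 2 + N − H − X)/2 = (2·19 + 2 + 0 − 30 − 0)/2 = 10/2 = 5.
(Structurally: 2 ring(s) + 3 π bond(s) = 5.)

5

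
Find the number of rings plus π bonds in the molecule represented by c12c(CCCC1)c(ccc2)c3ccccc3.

Molecular formula from the SMILES: C16H16.
DoU = (2C + 2 + N − H − X)/2 = (2·16 + 2 + 0 − 16 − 0)/2 = 18/2 = 9.
(Structurally: 3 ring(s) + 6 π bond(s) = 9.)

9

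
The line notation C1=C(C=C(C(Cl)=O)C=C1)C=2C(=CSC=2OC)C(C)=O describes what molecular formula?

Heavy atoms from the SMILES: 14 C, 1 Cl, 3 O, 1 S.
Implicit hydrogens by atom environment:
  5 × C (aromatic): 1 H each → 5
  5 × C (aromatic): no H
  3 × O: no H
  2 × C: 3 H each → 6
  2 × C: no H
  1 × Cl: no H
  1 × S (aromatic): no H
  Total hydrogens = 11.
Molecular formula: C14H11ClO3S

C14H11ClO3S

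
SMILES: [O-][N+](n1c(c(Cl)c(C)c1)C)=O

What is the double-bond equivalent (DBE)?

Molecular formula from the SMILES: C6H7ClN2O2.
DoU = (2C + 2 + N − H − X)/2 = (2·6 + 2 + 2 − 7 − 1)/2 = 8/2 = 4.
(Structurally: 1 ring(s) + 3 π bond(s) = 4.)

4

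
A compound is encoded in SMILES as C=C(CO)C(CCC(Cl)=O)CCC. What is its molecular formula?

C10H17ClO2

Heavy atoms from the SMILES: 10 C, 1 Cl, 2 O.
Implicit hydrogens by atom environment:
  6 × C: 2 H each → 12
  2 × C: no H
  1 × C: 3 H
  1 × C: 1 H
  1 × Cl: no H
  1 × O: 1 H
  1 × O: no H
  Total hydrogens = 17.
Molecular formula: C10H17ClO2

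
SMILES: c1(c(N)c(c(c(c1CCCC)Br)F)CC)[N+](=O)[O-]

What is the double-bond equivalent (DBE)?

Molecular formula from the SMILES: C12H16BrFN2O2.
DoU = (2C + 2 + N − H − X)/2 = (2·12 + 2 + 2 − 16 − 2)/2 = 10/2 = 5.
(Structurally: 1 ring(s) + 4 π bond(s) = 5.)

5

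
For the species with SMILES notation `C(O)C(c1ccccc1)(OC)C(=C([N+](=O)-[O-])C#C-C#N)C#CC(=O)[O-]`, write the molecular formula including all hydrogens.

Heavy atoms from the SMILES: 17 C, 2 N, 6 O.
Implicit hydrogens by atom environment:
  9 × C: no H
  5 × C (aromatic): 1 H each → 5
  3 × O: no H
  2 × O (charge -1): no H
  1 × C: 3 H
  1 × C: 2 H
  1 × C (aromatic): no H
  1 × N: no H
  1 × N (charge +1): no H
  1 × O: 1 H
  Total hydrogens = 11.
Net charge -1.
Molecular formula: C17H11N2O6-

C17H11N2O6-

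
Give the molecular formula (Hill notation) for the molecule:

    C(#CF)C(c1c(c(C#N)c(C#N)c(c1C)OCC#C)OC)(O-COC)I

C18H14FIN2O4

Heavy atoms from the SMILES: 18 C, 1 F, 1 I, 2 N, 4 O.
Implicit hydrogens by atom environment:
  6 × C (aromatic): no H
  6 × C: no H
  4 × O: no H
  3 × C: 3 H each → 9
  2 × C: 2 H each → 4
  2 × N: no H
  1 × C: 1 H
  1 × F: no H
  1 × I: no H
  Total hydrogens = 14.
Molecular formula: C18H14FIN2O4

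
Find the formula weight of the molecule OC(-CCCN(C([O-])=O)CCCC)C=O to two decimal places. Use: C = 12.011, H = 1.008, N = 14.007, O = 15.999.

216.26

Molecular formula: C10H18NO4-.
M = 10×12.011 + 18×1.008 + 1×14.007 + 4×15.999 = 216.26 g/mol.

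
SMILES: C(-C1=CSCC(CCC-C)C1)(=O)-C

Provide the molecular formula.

Heavy atoms from the SMILES: 11 C, 1 O, 1 S.
Implicit hydrogens by atom environment:
  5 × C: 2 H each → 10
  2 × C: 3 H each → 6
  2 × C: 1 H each → 2
  2 × C: no H
  1 × O: no H
  1 × S: no H
  Total hydrogens = 18.
Molecular formula: C11H18OS

C11H18OS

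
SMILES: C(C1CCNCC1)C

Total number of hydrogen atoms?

15

Hydrogens are implicit in SMILES; fill each atom to its normal valence:
  5 × C: 2 H each → 10
  1 × C: 3 H
  1 × C: 1 H
  1 × N: 1 H
  Total hydrogens = 15.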